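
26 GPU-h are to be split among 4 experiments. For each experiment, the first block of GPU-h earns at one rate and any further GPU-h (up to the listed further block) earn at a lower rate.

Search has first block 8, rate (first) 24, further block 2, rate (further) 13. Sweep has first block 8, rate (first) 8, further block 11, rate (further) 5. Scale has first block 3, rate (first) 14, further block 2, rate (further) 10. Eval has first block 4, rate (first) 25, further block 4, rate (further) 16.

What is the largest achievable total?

468

Order all 8 blocks by rate: Eval/T1 25 > Search/T1 24 > Eval/T2 16 > Scale/T1 14 > Search/T2 13 > Scale/T2 10 > Sweep/T1 8 > Sweep/T2 5.
Fill Eval T1 block (4 at 25) — 22 left.
Search T1 at 24: fill all 8 — 14 left.
Fill Eval T2 block (4 at 16) — 10 left.
Scale T1 at 14: fill all 3 — 7 left.
Search T2 at 13: fill all 2 — 5 left.
Scale/T2 (10): +2 — 3 left.
Sweep T1 at 8: only 3 left, fill 3.
Total = 25×4 + 24×8 + 16×4 + 14×3 + 13×2 + 10×2 + 8×3 = 468.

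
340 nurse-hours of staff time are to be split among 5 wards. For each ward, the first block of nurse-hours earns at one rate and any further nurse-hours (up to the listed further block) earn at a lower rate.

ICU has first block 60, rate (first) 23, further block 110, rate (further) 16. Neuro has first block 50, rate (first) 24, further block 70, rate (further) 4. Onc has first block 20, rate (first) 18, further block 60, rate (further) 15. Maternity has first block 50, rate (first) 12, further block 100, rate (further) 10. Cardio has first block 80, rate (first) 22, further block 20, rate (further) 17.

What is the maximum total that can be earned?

6800

Order all 10 blocks by rate: Neuro/first 24 > ICU/first 23 > Cardio/first 22 > Onc/first 18 > Cardio/second 17 > ICU/second 16 > Onc/second 15 > Maternity/first 12 > Maternity/second 10 > Neuro/second 4.
Neuro/first (24): +50 → 290 left.
Fill ICU first block (60 at 23) → 230 left.
Fill Cardio first block (80 at 22) → 150 left.
Onc/first (18): +20 → 130 left.
Fill Cardio second block (20 at 17) → 110 left.
ICU/second (16): +110 → 0 left.
Total = 24×50 + 23×60 + 22×80 + 18×20 + 17×20 + 16×110 = 6800.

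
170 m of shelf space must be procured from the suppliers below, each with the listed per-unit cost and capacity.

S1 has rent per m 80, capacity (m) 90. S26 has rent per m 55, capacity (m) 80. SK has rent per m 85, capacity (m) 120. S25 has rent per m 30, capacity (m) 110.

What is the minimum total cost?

Use suppliers in increasing cost order.
Take 110 from S25 at 30 ; need 60 more.
Take 60 from S26 at 55 to finish.
S1, SK: unused.
Cost = 110×30 + 60×55 = 6600.

6600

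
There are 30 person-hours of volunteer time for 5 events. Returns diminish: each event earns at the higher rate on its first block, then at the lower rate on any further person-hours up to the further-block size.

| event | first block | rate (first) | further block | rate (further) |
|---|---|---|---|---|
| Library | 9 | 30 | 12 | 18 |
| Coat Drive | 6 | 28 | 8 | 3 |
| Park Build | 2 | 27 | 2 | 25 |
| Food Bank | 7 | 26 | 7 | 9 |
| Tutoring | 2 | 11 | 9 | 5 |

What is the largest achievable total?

Order all 10 blocks by rate: Library/T1 30 > Coat Drive/T1 28 > Park Build/T1 27 > Food Bank/T1 26 > Park Build/T2 25 > Library/T2 18 > Tutoring/T1 11 > Food Bank/T2 9 > Tutoring/T2 5 > Coat Drive/T2 3.
Library/T1 (30): +9 ; 21 left.
Coat Drive/T1 (28): +6 ; 15 left.
Fill Park Build T1 block (2 at 27) ; 13 left.
Fill Food Bank T1 block (7 at 26) ; 6 left.
Park Build T2 at 25: fill all 2 ; 4 left.
Library T2 at 18: only 4 left, fill 4.
Total = 30×9 + 28×6 + 27×2 + 26×7 + 25×2 + 18×4 = 796.

796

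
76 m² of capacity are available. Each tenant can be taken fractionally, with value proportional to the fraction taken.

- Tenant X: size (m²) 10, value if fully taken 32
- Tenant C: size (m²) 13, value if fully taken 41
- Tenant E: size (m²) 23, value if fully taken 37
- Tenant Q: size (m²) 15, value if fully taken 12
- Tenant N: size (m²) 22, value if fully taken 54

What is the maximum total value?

Best value per unit of size first: Tenant X 32/10≈3.2, Tenant C 41/13≈3.15, Tenant N 54/22≈2.45, Tenant E 37/23≈1.61, Tenant Q 12/15≈0.8.
Take all of Tenant X (10 m², value 32) ; 66 m² left.
Take all of Tenant C (13 m², value 41) ; 53 m² left.
All 22 m² of Tenant N fit (value 54) ; 31 remain.
Tenant E: take in full, 23 m² for value 37 ; 8 left.
Only 8 m² remain; take 8/15 of Tenant Q for value 12×8/15 = 6.4.
Total value = 170.4.

170.4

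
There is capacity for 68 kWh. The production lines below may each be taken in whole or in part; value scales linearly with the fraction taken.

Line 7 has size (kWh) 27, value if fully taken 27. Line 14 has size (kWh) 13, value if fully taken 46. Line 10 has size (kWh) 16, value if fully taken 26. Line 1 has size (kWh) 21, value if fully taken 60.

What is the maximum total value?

150

Rank by value-to-size ratio: Line 14 46/13≈3.54, Line 1 60/21≈2.86, Line 10 26/16≈1.62, Line 7 27/27≈1.
Take all of Line 14 (13 kWh, value 46) — 55 kWh left.
Take all of Line 1 (21 kWh, value 60) — 34 kWh left.
Take all of Line 10 (16 kWh, value 26) — 18 kWh left.
18 kWh left: a 18/27 share of Line 7 gives 27×18/27 = 18.
Total value = 150.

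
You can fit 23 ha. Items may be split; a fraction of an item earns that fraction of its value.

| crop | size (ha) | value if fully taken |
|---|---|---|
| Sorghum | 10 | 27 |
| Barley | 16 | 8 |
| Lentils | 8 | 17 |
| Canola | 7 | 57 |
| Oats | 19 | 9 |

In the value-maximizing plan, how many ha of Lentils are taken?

Rank by value-to-size ratio: Canola 57/7≈8.14, Sorghum 27/10≈2.7, Lentils 17/8≈2.12, Barley 8/16≈0.5, Oats 9/19≈0.474.
All 7 ha of Canola fit (value 57) — 16 remain.
All 10 ha of Sorghum fit (value 27) — 6 remain.
Fill the last 6 ha with part of Lentils: 6/8 of it earns 12.75.

6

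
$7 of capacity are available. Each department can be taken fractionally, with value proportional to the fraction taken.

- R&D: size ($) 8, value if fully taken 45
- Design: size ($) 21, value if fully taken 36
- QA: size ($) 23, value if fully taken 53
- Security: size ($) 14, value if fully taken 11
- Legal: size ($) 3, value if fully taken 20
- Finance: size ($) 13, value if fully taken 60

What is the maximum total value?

Sort by value density: Legal 20/3≈6.67, R&D 45/8≈5.62, Finance 60/13≈4.62, QA 53/23≈2.3, Design 36/21≈1.71, Security 11/14≈0.786.
Take all of Legal (3 $, value 20) → 4 $ left.
Only 4 $ remain; take 4/8 of R&D for value 45×4/8 = 22.5.
Total value = 42.5.

42.5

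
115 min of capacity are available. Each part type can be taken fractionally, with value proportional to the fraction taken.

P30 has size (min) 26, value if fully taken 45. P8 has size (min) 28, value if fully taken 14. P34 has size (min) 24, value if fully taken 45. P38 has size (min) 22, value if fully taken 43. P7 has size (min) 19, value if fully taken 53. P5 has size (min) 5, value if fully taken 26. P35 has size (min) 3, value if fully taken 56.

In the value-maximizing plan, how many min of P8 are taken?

Sort by value density: P35 56/3≈18.7, P5 26/5≈5.2, P7 53/19≈2.79, P38 43/22≈1.95, P34 45/24≈1.88, P30 45/26≈1.73, P8 14/28≈0.5.
All 3 min of P35 fit (value 56) — 112 remain.
Take all of P5 (5 min, value 26) — 107 min left.
All 19 min of P7 fit (value 53) — 88 remain.
P38: take in full, 22 min for value 43 — 66 left.
All 24 min of P34 fit (value 45) — 42 remain.
Take all of P30 (26 min, value 45) — 16 min left.
Only 16 min remain; take 16/28 of P8 for value 14×16/28 = 8.

16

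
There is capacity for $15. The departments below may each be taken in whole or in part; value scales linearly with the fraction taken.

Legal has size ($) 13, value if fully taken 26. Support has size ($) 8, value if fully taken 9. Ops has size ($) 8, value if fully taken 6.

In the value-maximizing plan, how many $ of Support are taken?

2

Sort by value density: Legal 26/13≈2, Support 9/8≈1.12, Ops 6/8≈0.75.
Legal: take in full, 13 $ for value 26 — 2 left.
Fill the last 2 $ with part of Support: 2/8 of it earns 2.25.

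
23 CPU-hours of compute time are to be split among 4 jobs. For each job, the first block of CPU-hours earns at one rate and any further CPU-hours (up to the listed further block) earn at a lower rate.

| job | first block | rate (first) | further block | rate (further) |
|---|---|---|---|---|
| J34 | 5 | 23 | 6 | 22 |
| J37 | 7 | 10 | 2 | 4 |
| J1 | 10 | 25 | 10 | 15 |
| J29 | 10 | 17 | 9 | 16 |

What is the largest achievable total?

531

Treat each block as its own option and order by rate: J1/tier1 25 > J34/tier1 23 > J34/tier2 22 > J29/tier1 17 > J29/tier2 16 > J1/tier2 15 > J37/tier1 10 > J37/tier2 4.
J1 tier1 at 25: fill all 10 ; 13 left.
Fill J34 tier1 block (5 at 23) ; 8 left.
Fill J34 tier2 block (6 at 22) ; 2 left.
2 remain; put them into J29 tier1 at 17.
Total = 25×10 + 23×5 + 22×6 + 17×2 = 531.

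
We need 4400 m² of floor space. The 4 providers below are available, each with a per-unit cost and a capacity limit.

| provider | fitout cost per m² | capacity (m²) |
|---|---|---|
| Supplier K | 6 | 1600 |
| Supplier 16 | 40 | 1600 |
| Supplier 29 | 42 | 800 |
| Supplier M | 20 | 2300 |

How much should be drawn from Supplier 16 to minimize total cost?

Fill from the cheapest provider first.
Supplier K (6): use full 1600 ; 2800 m² to go.
Supplier M at 20: take all 2300 m² ; 500 still needed.
Supplier 16 at 40: take 500 of its 1600 ; requirement met.
Supplier 29: unused.

500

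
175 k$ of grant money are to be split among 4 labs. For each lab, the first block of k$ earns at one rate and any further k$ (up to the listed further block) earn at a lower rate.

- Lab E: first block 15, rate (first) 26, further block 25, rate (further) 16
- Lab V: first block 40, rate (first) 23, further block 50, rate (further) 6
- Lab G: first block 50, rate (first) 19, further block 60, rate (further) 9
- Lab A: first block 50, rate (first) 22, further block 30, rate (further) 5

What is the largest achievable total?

3680

Rank every tier by rate: Lab E/T1 26 > Lab V/T1 23 > Lab A/T1 22 > Lab G/T1 19 > Lab E/T2 16 > Lab G/T2 9 > Lab V/T2 6 > Lab A/T2 5.
Lab E/T1 (26): +15 ; 160 left.
Fill Lab V T1 block (40 at 23) ; 120 left.
Fill Lab A T1 block (50 at 22) ; 70 left.
Fill Lab G T1 block (50 at 19) ; 20 left.
Lab E T2 at 16: only 20 left, fill 20.
Total = 26×15 + 23×40 + 22×50 + 19×50 + 16×20 = 3680.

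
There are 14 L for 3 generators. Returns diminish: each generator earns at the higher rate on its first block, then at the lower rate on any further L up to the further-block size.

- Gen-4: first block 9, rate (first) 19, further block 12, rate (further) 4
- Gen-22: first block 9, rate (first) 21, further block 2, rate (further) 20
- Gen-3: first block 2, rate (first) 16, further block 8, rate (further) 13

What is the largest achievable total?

Order all 6 blocks by rate: Gen-22/T1 21 > Gen-22/T2 20 > Gen-4/T1 19 > Gen-3/T1 16 > Gen-3/T2 13 > Gen-4/T2 4.
Gen-22 T1 at 21: fill all 9 — 5 left.
Gen-22/T2 (20): +2 — 3 left.
Gen-4 T1 at 19: only 3 left, fill 3.
Total = 21×9 + 20×2 + 19×3 = 286.

286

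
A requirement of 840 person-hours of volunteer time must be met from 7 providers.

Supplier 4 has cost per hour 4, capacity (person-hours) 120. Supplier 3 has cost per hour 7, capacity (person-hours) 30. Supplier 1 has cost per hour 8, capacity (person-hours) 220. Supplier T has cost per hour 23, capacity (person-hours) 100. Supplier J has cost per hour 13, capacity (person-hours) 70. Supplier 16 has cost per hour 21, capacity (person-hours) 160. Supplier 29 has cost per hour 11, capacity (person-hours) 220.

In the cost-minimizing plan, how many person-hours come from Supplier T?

20

Cheapest first:
Take 120 from Supplier 4 at 4 — need 720 more.
Supplier 3 at 7: take all 30 person-hours — 690 still needed.
Take 220 from Supplier 1 at 8 — need 470 more.
Supplier 29 at 11: take all 220 person-hours — 250 still needed.
Take 70 from Supplier J at 13 — need 180 more.
Take 160 from Supplier 16 at 21 — need 20 more.
Take 20 from Supplier T at 23 to finish.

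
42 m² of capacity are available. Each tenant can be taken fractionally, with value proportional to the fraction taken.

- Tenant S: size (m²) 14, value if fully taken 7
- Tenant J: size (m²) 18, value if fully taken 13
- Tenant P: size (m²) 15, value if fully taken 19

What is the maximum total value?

36.5

Best value per unit of size first: Tenant P 19/15≈1.27, Tenant J 13/18≈0.722, Tenant S 7/14≈0.5.
Take all of Tenant P (15 m², value 19) — 27 m² left.
All 18 m² of Tenant J fit (value 13) — 9 remain.
Only 9 m² remain; take 9/14 of Tenant S for value 7×9/14 = 4.5.
Total value = 36.5.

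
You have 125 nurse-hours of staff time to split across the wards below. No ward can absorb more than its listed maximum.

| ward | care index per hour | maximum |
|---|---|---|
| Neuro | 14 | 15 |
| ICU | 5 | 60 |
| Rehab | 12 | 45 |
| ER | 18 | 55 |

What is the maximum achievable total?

Order the wards by care index per hour: ER 18 > Neuro 14 > Rehab 12 > ICU 5.
ER: +55 to 55 (cap) ; 70 left.
Neuro: +15 to 15 (cap) ; 55 left.
Rehab takes 45 to reach its cap of 45 ; 10 left.
ICU: +10 (room for 60) → 10. Pool exhausted.
Total = 14×15 + 5×10 + 12×45 + 18×55 = 1790.

1790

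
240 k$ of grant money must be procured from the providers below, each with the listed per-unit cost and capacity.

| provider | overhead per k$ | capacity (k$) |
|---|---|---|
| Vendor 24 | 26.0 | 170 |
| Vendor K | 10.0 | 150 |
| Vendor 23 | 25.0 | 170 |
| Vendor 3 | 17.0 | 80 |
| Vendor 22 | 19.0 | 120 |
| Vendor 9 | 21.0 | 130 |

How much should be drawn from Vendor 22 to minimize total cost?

Cheapest first:
Vendor K at 10.0: take all 150 k$ — 90 still needed.
Vendor 3 (17.0): use full 80 — 10 k$ to go.
Take 10 from Vendor 22 at 19.0 to finish.
Vendor 9, Vendor 23, Vendor 24: unused.

10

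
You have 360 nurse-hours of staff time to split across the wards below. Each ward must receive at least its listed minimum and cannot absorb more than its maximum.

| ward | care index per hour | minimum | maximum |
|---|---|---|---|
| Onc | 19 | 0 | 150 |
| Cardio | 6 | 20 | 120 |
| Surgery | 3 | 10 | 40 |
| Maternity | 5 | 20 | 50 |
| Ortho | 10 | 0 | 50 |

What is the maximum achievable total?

4250

Meeting every minimum uses 0+20+10+20+0 = 50 nurse-hours, leaving 310.
Rank by care index per hour: Onc 19 > Ortho 10 > Cardio 6 > Maternity 5 > Surgery 3.
Onc takes 150 more to reach its cap of 150 — 160 left.
Ortho: +50 to 50 (cap) — 110 left.
Cardio takes 100 more to reach its cap of 120 — 10 left.
Only 10 left; Maternity takes them to reach 30.
Total = 19×150 + 6×120 + 3×10 + 5×30 + 10×50 = 4250.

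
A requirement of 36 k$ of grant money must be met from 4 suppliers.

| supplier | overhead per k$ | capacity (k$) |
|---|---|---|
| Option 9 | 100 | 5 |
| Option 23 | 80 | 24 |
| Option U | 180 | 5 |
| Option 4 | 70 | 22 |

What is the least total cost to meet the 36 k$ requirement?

2660

Cheapest first:
Take 22 from Option 4 at 70 → need 14 more.
Option 23 at 80: take 14 of its 24 → requirement met.
Option 9, Option U: unused.
Cost = 22×70 + 14×80 = 2660.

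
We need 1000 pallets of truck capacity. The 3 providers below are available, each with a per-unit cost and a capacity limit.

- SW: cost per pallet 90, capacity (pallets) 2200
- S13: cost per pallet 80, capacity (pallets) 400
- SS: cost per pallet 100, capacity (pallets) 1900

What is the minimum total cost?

Fill from the cheapest provider first.
Take 400 from S13 at 80 — need 600 more.
Take 600 from SW at 90 to finish.
SS: unused.
Cost = 400×80 + 600×90 = 86000.

86000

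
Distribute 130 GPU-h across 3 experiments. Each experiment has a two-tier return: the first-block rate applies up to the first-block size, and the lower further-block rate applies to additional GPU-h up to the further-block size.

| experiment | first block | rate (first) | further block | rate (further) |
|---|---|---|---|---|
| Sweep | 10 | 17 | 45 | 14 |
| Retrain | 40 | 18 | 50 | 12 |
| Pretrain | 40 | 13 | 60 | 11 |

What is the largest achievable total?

Rank every tier by rate: Retrain/tier1 18 > Sweep/tier1 17 > Sweep/tier2 14 > Pretrain/tier1 13 > Retrain/tier2 12 > Pretrain/tier2 11.
Fill Retrain tier1 block (40 at 18) — 90 left.
Fill Sweep tier1 block (10 at 17) — 80 left.
Sweep tier2 at 14: fill all 45 — 35 left.
Pretrain tier1 at 13: only 35 left, fill 35.
Total = 18×40 + 17×10 + 14×45 + 13×35 = 1975.

1975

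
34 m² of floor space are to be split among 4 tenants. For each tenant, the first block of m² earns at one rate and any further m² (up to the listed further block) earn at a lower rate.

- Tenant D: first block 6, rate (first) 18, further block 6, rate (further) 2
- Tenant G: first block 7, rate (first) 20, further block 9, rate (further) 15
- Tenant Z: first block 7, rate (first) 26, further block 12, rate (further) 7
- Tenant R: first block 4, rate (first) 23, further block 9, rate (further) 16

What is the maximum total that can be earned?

Order all 8 blocks by rate: Tenant Z/tier1 26 > Tenant R/tier1 23 > Tenant G/tier1 20 > Tenant D/tier1 18 > Tenant R/tier2 16 > Tenant G/tier2 15 > Tenant Z/tier2 7 > Tenant D/tier2 2.
Tenant Z tier1 at 26: fill all 7 — 27 left.
Tenant R/tier1 (23): +4 — 23 left.
Fill Tenant G tier1 block (7 at 20) — 16 left.
Fill Tenant D tier1 block (6 at 18) — 10 left.
Tenant R/tier2 (16): +9 — 1 left.
Tenant G/tier2: +1 of 9 at 15; pool empty.
Total = 26×7 + 23×4 + 20×7 + 18×6 + 16×9 + 15×1 = 681.

681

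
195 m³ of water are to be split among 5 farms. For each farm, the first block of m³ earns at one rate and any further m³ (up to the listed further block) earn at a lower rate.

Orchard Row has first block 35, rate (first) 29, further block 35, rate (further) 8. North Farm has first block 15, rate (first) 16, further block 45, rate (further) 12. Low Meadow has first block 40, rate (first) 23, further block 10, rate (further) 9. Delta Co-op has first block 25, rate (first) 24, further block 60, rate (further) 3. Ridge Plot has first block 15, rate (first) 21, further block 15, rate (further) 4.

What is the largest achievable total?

Rank every tier by rate: Orchard Row/tier1 29 > Delta Co-op/tier1 24 > Low Meadow/tier1 23 > Ridge Plot/tier1 21 > North Farm/tier1 16 > North Farm/tier2 12 > Low Meadow/tier2 9 > Orchard Row/tier2 8 > Ridge Plot/tier2 4 > Delta Co-op/tier2 3.
Fill Orchard Row tier1 block (35 at 29) ; 160 left.
Delta Co-op tier1 at 24: fill all 25 ; 135 left.
Fill Low Meadow tier1 block (40 at 23) ; 95 left.
Ridge Plot tier1 at 21: fill all 15 ; 80 left.
North Farm tier1 at 16: fill all 15 ; 65 left.
Fill North Farm tier2 block (45 at 12) ; 20 left.
Low Meadow/tier2 (9): +10 ; 10 left.
Orchard Row tier2 at 8: only 10 left, fill 10.
Total = 29×35 + 24×25 + 23×40 + 21×15 + 16×15 + 12×45 + 9×10 + 8×10 = 3800.

3800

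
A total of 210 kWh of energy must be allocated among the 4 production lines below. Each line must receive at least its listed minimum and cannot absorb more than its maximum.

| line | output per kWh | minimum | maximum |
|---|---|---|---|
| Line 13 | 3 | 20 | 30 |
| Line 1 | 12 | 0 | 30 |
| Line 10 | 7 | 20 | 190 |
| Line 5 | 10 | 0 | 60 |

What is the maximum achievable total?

Meeting every minimum uses 20+0+20+0 = 40 kWh, leaving 170.
Rank by output per kWh: Line 1 12 > Line 5 10 > Line 10 7 > Line 13 3.
Line 1 takes 30 more to reach its cap of 30 — 140 left.
Line 5 takes 60 more to reach its cap of 60 — 80 left.
Only 80 left; Line 10 takes them to reach 100.
Total = 3×20 + 12×30 + 7×100 + 10×60 = 1720.

1720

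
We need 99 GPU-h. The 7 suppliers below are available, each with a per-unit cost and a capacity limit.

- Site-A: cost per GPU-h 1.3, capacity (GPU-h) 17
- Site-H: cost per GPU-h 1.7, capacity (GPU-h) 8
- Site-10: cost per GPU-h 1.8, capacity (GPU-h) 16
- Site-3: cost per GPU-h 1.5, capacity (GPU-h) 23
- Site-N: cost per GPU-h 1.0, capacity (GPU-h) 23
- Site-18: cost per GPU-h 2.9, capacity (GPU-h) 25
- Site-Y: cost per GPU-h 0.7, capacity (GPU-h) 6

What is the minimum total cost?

Fill from the cheapest supplier first.
Site-Y (0.7): use full 6 — 93 GPU-h to go.
Site-N (1.0): use full 23 — 70 GPU-h to go.
Site-A (1.3): use full 17 — 53 GPU-h to go.
Site-3 at 1.5: take all 23 GPU-h — 30 still needed.
Site-H at 1.7: take all 8 GPU-h — 22 still needed.
Site-10 at 1.8: take all 16 GPU-h — 6 still needed.
Site-18 at 2.9: take 6 of its 25 — requirement met.
Cost = 6×0.7 + 23×1.0 + 17×1.3 + 23×1.5 + 8×1.7 + 16×1.8 + 6×2.9 = 143.6.

143.6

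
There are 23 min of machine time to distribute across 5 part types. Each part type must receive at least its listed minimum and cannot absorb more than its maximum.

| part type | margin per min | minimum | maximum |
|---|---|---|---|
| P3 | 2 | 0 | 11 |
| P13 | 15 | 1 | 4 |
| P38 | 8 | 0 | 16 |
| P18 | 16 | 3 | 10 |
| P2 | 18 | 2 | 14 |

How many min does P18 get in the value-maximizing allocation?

8

Meeting every minimum uses 0+1+0+3+2 = 6 min, leaving 17.
Order the part types by margin per min: P2 18 > P18 16 > P13 15 > P38 8 > P3 2.
P2: +12 to 14 (cap) ; 5 left.
Only 5 left; P18 takes them to reach 8.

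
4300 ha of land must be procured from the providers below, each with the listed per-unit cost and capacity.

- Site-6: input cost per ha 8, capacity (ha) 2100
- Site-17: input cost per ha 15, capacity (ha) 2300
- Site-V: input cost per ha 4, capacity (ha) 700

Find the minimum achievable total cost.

Fill from the cheapest provider first.
Site-V (4): use full 700 — 3600 ha to go.
Site-6 (8): use full 2100 — 1500 ha to go.
Take 1500 from Site-17 at 15 to finish.
Cost = 700×4 + 2100×8 + 1500×15 = 42100.

42100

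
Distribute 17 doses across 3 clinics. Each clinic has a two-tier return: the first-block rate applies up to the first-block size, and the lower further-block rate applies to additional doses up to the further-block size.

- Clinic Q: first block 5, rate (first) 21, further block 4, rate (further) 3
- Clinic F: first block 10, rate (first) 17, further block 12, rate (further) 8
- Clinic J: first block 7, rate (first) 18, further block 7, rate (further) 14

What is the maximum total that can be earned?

Order all 6 blocks by rate: Clinic Q/tier1 21 > Clinic J/tier1 18 > Clinic F/tier1 17 > Clinic J/tier2 14 > Clinic F/tier2 8 > Clinic Q/tier2 3.
Clinic Q tier1 at 21: fill all 5 ; 12 left.
Fill Clinic J tier1 block (7 at 18) ; 5 left.
Clinic F/tier1: +5 of 10 at 17; pool empty.
Total = 21×5 + 18×7 + 17×5 = 316.

316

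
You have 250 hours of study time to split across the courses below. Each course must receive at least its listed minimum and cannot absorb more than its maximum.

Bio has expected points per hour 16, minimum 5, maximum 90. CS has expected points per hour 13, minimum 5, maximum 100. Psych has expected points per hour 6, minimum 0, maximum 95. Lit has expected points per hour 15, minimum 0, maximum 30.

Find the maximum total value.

3370

Meeting every minimum uses 5+5+0+0 = 10 hours, leaving 240.
Rank by expected points per hour: Bio 16 > Lit 15 > CS 13 > Psych 6.
Bio takes 85 more to reach its cap of 90 ; 155 left.
Lit: +30 to 30 (cap) ; 125 left.
Give CS 95 more to hit its cap of 100 ; 30 left.
Psych: +30 (room for 95) → 30. Pool exhausted.
Total = 16×90 + 13×100 + 6×30 + 15×30 = 3370.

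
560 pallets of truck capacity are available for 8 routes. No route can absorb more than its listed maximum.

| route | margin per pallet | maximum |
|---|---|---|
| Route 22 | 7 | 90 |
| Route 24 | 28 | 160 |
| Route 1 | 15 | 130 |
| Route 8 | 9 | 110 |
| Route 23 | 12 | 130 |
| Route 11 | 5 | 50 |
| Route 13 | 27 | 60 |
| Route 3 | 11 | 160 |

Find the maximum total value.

10490

Order the routes by margin per pallet: Route 24 28 > Route 13 27 > Route 1 15 > Route 23 12 > Route 3 11 > Route 8 9 > Route 22 7 > Route 11 5.
Route 24 takes 160 to reach its cap of 160 ; 400 left.
Route 13: +60 to 60 (cap) ; 340 left.
Route 1 takes 130 to reach its cap of 130 ; 210 left.
Route 23: +130 to 130 (cap) ; 80 left.
Only 80 left; Route 3 takes them to reach 80.
Total = 28×160 + 15×130 + 12×130 + 27×60 + 11×80 = 10490.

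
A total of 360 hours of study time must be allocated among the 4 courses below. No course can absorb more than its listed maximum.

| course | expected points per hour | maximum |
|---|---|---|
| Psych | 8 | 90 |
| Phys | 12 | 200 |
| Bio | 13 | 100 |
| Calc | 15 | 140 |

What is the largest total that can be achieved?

Highest expected points per hour first: Calc 15 > Bio 13 > Phys 12 > Psych 8.
Calc: +140 to 140 (cap) → 220 left.
Bio: +100 to 100 (cap) → 120 left.
Phys: +120 (room for 200) → 120. Pool exhausted.
Total = 12×120 + 13×100 + 15×140 = 4840.

4840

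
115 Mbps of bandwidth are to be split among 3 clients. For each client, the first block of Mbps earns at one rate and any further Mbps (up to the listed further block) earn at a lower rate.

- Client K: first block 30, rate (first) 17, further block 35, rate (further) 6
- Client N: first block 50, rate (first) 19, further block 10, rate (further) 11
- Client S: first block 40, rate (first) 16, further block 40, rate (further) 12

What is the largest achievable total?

Order all 6 blocks by rate: Client N/first 19 > Client K/first 17 > Client S/first 16 > Client S/second 12 > Client N/second 11 > Client K/second 6.
Client N first at 19: fill all 50 — 65 left.
Fill Client K first block (30 at 17) — 35 left.
Client S first at 16: only 35 left, fill 35.
Total = 19×50 + 17×30 + 16×35 = 2020.

2020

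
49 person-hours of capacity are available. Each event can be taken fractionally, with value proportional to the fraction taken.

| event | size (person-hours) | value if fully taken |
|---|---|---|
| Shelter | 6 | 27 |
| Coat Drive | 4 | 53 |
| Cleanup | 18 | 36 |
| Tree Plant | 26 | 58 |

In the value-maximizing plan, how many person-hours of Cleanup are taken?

Sort by value density: Coat Drive 53/4≈13.2, Shelter 27/6≈4.5, Tree Plant 58/26≈2.23, Cleanup 36/18≈2.
All 4 person-hours of Coat Drive fit (value 53) ; 45 remain.
Take all of Shelter (6 person-hours, value 27) ; 39 person-hours left.
Take all of Tree Plant (26 person-hours, value 58) ; 13 person-hours left.
Fill the last 13 person-hours with part of Cleanup: 13/18 of it earns 26.

13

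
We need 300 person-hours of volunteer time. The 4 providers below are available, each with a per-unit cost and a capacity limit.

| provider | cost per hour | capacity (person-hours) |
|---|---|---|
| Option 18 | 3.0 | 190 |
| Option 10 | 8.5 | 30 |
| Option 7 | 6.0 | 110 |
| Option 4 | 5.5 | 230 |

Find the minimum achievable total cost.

1175

Cheapest first:
Option 18 at 3.0: take all 190 person-hours ; 110 still needed.
Option 4 at 5.5: take 110 of its 230 ; requirement met.
Option 7, Option 10: unused.
Cost = 190×3.0 + 110×5.5 = 1175.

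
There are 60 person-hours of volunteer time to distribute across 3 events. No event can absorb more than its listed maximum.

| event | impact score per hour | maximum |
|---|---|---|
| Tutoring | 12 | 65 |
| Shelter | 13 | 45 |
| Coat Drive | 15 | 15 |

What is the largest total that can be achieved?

Highest impact score per hour first: Coat Drive 15 > Shelter 13 > Tutoring 12.
Coat Drive: +15 to 15 (cap) → 45 left.
Shelter: +45 to 45 (cap) → 0 left.
Total = 13×45 + 15×15 = 810.

810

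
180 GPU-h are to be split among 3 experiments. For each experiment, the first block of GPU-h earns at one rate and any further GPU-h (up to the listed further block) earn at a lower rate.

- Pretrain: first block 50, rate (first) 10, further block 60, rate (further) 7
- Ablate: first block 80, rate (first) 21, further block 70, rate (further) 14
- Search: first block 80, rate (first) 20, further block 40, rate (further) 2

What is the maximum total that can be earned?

3560

Order all 6 blocks by rate: Ablate/tier1 21 > Search/tier1 20 > Ablate/tier2 14 > Pretrain/tier1 10 > Pretrain/tier2 7 > Search/tier2 2.
Ablate/tier1 (21): +80 ; 100 left.
Search tier1 at 20: fill all 80 ; 20 left.
Ablate/tier2: +20 of 70 at 14; pool empty.
Total = 21×80 + 20×80 + 14×20 = 3560.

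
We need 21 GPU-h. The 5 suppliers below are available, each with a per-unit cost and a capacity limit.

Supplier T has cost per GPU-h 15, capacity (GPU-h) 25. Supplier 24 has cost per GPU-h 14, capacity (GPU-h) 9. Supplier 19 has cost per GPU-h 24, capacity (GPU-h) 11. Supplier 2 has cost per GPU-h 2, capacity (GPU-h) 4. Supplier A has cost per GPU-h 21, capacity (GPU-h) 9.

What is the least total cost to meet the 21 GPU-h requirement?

254

Fill from the cheapest supplier first.
Take 4 from Supplier 2 at 2 — need 17 more.
Supplier 24 (14): use full 9 — 8 GPU-h to go.
Take 8 from Supplier T at 15 to finish.
Supplier A, Supplier 19: unused.
Cost = 4×2 + 9×14 + 8×15 = 254.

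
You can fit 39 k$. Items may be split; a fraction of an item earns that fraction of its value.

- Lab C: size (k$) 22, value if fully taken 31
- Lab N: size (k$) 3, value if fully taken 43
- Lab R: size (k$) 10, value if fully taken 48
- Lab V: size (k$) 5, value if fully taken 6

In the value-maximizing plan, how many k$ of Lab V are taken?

4

Sort by value density: Lab N 43/3≈14.3, Lab R 48/10≈4.8, Lab C 31/22≈1.41, Lab V 6/5≈1.2.
Lab N: take in full, 3 k$ for value 43 — 36 left.
All 10 k$ of Lab R fit (value 48) — 26 remain.
Take all of Lab C (22 k$, value 31) — 4 k$ left.
4 k$ left: a 4/5 share of Lab V gives 6×4/5 = 4.8.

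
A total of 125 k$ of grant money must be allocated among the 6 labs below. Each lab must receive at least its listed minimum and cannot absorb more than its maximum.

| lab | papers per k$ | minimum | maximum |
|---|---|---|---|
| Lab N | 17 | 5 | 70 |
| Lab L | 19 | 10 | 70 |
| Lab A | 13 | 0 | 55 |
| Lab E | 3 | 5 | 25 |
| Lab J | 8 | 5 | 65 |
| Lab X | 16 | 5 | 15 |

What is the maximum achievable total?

Meeting every minimum uses 5+10+0+5+5+5 = 30 k$, leaving 95.
Highest papers per k$ first: Lab L 19 > Lab N 17 > Lab X 16 > Lab A 13 > Lab J 8 > Lab E 3.
Lab L: +60 to 70 (cap) → 35 left.
Only 35 left; Lab N takes them to reach 40.
Total = 17×40 + 19×70 + 3×5 + 8×5 + 16×5 = 2145.

2145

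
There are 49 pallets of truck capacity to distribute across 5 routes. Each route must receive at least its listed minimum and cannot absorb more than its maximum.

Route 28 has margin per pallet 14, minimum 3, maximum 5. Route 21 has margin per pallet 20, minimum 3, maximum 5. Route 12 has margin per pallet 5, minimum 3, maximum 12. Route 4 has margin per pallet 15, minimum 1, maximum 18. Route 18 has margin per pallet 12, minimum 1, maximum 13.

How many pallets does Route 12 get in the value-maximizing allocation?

8

Meeting every minimum uses 3+3+3+1+1 = 11 pallets, leaving 38.
Rank by margin per pallet: Route 21 20 > Route 4 15 > Route 28 14 > Route 18 12 > Route 12 5.
Give Route 21 2 more to hit its cap of 5 — 36 left.
Route 4: +17 to 18 (cap) — 19 left.
Route 28 takes 2 more to reach its cap of 5 — 17 left.
Route 18 takes 12 more to reach its cap of 13 — 5 left.
Route 12: +5 (room for 9) → 8. Pool exhausted.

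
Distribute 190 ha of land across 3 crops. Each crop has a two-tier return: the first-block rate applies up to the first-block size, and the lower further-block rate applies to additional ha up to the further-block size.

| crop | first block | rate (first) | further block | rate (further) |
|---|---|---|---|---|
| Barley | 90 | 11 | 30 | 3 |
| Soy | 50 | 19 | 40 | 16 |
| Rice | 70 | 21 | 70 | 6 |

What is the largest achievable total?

3390

Rank every tier by rate: Rice/first 21 > Soy/first 19 > Soy/second 16 > Barley/first 11 > Rice/second 6 > Barley/second 3.
Rice first at 21: fill all 70 — 120 left.
Soy/first (19): +50 — 70 left.
Soy second at 16: fill all 40 — 30 left.
Barley/first: +30 of 90 at 11; pool empty.
Total = 21×70 + 19×50 + 16×40 + 11×30 = 3390.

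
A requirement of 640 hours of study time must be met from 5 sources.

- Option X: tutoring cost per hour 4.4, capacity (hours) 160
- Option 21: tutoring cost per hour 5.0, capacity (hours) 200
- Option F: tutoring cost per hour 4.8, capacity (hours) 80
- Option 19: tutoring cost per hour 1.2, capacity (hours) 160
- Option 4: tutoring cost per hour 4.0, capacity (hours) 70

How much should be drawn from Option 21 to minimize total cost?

170

Cheapest first:
Option 19 (1.2): use full 160 ; 480 hours to go.
Option 4 (4.0): use full 70 ; 410 hours to go.
Option X at 4.4: take all 160 hours ; 250 still needed.
Option F at 4.8: take all 80 hours ; 170 still needed.
Option 21 (5.0): take the remaining 170 ; done.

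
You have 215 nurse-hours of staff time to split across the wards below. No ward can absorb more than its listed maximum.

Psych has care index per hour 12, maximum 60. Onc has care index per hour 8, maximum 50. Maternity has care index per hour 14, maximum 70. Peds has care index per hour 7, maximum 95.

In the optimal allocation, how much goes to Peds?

Highest care index per hour first: Maternity 14 > Psych 12 > Onc 8 > Peds 7.
Give Maternity 70 to hit its cap of 70 → 145 left.
Psych takes 60 to reach its cap of 60 → 85 left.
Onc takes 50 to reach its cap of 50 → 35 left.
Peds: +35 (room for 95) → 35. Pool exhausted.

35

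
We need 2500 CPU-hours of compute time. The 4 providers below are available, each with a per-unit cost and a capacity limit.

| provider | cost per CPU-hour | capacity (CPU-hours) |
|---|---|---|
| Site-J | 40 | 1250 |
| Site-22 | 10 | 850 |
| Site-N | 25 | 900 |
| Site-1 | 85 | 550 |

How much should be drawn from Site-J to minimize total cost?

Fill from the cheapest provider first.
Take 850 from Site-22 at 10 — need 1650 more.
Site-N at 25: take all 900 CPU-hours — 750 still needed.
Site-J at 40: take 750 of its 1250 — requirement met.
Site-1: unused.

750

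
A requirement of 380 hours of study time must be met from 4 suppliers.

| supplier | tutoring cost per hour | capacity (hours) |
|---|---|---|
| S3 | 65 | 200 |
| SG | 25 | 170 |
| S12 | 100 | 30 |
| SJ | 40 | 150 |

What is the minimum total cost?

Use suppliers in increasing cost order.
SG (25): use full 170 → 210 hours to go.
Take 150 from SJ at 40 → need 60 more.
Take 60 from S3 at 65 to finish.
S12: unused.
Cost = 170×25 + 150×40 + 60×65 = 14150.

14150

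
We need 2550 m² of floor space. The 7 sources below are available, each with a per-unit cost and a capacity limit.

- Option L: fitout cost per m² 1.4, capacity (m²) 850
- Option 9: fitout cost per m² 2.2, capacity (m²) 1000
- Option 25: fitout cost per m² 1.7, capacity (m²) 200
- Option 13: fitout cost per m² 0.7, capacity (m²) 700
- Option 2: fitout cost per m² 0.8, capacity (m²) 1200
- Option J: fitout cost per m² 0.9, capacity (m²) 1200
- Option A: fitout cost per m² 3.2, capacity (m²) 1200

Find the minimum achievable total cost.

Fill from the cheapest source first.
Option 13 at 0.7: take all 700 m² ; 1850 still needed.
Option 2 at 0.8: take all 1200 m² ; 650 still needed.
Option J (0.9): take the remaining 650 ; done.
Option L, Option 25, Option 9, Option A: unused.
Cost = 700×0.7 + 1200×0.8 + 650×0.9 = 2035.

2035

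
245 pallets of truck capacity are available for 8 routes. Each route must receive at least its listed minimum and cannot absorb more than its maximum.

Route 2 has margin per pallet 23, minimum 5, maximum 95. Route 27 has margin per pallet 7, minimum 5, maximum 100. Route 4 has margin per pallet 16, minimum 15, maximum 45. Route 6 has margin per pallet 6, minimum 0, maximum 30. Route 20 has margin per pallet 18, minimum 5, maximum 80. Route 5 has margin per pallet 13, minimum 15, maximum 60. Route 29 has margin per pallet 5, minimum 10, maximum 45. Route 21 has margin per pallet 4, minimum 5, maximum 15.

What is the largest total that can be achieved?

Meeting every minimum uses 5+5+15+0+5+15+10+5 = 60 pallets, leaving 185.
Highest margin per pallet first: Route 2 23 > Route 20 18 > Route 4 16 > Route 5 13 > Route 27 7 > Route 6 6 > Route 29 5 > Route 21 4.
Give Route 2 90 more to hit its cap of 95 — 95 left.
Route 20: +75 to 80 (cap) — 20 left.
Route 4: +20 (room for 30) → 35. Pool exhausted.
Total = 23×95 + 7×5 + 16×35 + 18×80 + 13×15 + 5×10 + 4×5 = 4485.

4485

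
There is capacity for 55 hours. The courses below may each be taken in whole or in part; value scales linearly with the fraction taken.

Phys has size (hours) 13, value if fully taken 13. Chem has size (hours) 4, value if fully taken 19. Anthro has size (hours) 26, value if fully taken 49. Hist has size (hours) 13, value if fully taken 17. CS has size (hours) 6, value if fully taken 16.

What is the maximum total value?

107

Rank by value-to-size ratio: Chem 19/4≈4.75, CS 16/6≈2.67, Anthro 49/26≈1.88, Hist 17/13≈1.31, Phys 13/13≈1.
All 4 hours of Chem fit (value 19) ; 51 remain.
All 6 hours of CS fit (value 16) ; 45 remain.
Take all of Anthro (26 hours, value 49) ; 19 hours left.
All 13 hours of Hist fit (value 17) ; 6 remain.
6 hours left: a 6/13 share of Phys gives 13×6/13 = 6.
Total value = 107.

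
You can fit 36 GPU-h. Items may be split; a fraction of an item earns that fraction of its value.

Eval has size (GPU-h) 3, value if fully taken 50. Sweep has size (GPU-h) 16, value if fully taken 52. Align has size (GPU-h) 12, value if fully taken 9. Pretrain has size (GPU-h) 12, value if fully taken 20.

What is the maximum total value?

125.75

Best value per unit of size first: Eval 50/3≈16.7, Sweep 52/16≈3.25, Pretrain 20/12≈1.67, Align 9/12≈0.75.
Take all of Eval (3 GPU-h, value 50) → 33 GPU-h left.
Sweep: take in full, 16 GPU-h for value 52 → 17 left.
Take all of Pretrain (12 GPU-h, value 20) → 5 GPU-h left.
Fill the last 5 GPU-h with part of Align: 5/12 of it earns 3.75.
Total value = 125.75.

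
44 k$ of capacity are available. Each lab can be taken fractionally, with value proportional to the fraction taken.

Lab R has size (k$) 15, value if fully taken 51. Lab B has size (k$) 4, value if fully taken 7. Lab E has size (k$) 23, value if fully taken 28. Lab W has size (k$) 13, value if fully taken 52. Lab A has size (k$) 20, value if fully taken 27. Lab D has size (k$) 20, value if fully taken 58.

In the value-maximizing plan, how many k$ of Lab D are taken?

16

Rank by value-to-size ratio: Lab W 52/13≈4, Lab R 51/15≈3.4, Lab D 58/20≈2.9, Lab B 7/4≈1.75, Lab A 27/20≈1.35, Lab E 28/23≈1.22.
Take all of Lab W (13 k$, value 52) ; 31 k$ left.
Take all of Lab R (15 k$, value 51) ; 16 k$ left.
Fill the last 16 k$ with part of Lab D: 16/20 of it earns 46.4.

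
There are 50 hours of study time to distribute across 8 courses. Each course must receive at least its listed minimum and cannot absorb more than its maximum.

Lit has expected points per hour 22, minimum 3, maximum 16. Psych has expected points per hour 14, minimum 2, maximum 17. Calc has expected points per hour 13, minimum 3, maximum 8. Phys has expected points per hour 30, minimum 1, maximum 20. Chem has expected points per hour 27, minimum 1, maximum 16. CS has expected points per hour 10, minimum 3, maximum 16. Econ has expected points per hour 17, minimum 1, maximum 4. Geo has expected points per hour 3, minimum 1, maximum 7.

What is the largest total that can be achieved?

Meeting every minimum uses 3+2+3+1+1+3+1+1 = 15 hours, leaving 35.
Order the courses by expected points per hour: Phys 30 > Chem 27 > Lit 22 > Econ 17 > Psych 14 > Calc 13 > CS 10 > Geo 3.
Phys: +19 to 20 (cap) — 16 left.
Chem takes 15 more to reach its cap of 16 — 1 left.
Lit: +1 (room for 13) → 4. Pool exhausted.
Total = 22×4 + 14×2 + 13×3 + 30×20 + 27×16 + 10×3 + 17×1 + 3×1 = 1237.

1237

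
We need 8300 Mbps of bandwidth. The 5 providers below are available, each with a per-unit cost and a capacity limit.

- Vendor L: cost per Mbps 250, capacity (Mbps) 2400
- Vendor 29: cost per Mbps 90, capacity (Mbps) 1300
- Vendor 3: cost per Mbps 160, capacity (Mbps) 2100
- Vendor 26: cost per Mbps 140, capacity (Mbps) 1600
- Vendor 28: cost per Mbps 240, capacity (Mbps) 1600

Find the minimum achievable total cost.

1486000

Fill from the cheapest provider first.
Vendor 29 at 90: take all 1300 Mbps ; 7000 still needed.
Take 1600 from Vendor 26 at 140 ; need 5400 more.
Vendor 3 (160): use full 2100 ; 3300 Mbps to go.
Vendor 28 at 240: take all 1600 Mbps ; 1700 still needed.
Take 1700 from Vendor L at 250 to finish.
Cost = 1300×90 + 1600×140 + 2100×160 + 1600×240 + 1700×250 = 1486000.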